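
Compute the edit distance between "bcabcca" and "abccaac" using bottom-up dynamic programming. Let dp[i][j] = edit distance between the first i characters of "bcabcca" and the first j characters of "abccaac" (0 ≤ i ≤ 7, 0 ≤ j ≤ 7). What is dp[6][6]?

4

   ''  a  b  c  c  a  a  c
''  0  1  2  3  4  5  6  7
 b  1  1  1  2  3  4  5  6
 c  2  2  2  1  2  3  4  5
 a  3  2  3  2  2  2  3  4
 b  4  3  2  3  3  3  3  4
 c  5  4  3  2  3  4  4  3
 c  6  5  4  3  2  3  4  4
 a  7  6  5  4  3  2  3  4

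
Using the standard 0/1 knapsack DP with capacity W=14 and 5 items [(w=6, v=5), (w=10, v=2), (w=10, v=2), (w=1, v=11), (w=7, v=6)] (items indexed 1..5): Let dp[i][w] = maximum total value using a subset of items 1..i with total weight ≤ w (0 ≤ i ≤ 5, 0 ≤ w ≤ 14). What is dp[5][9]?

17

i\w   0   1   2   3   4   5   6   7   8   9  10  11  12  13  14
  0   0   0   0   0   0   0   0   0   0   0   0   0   0   0   0
  1   0   0   0   0   0   0   5   5   5   5   5   5   5   5   5
  2   0   0   0   0   0   0   5   5   5   5   5   5   5   5   5
  3   0   0   0   0   0   0   5   5   5   5   5   5   5   5   5
  4   0  11  11  11  11  11  11  16  16  16  16  16  16  16  16
  5   0  11  11  11  11  11  11  16  17  17  17  17  17  17  22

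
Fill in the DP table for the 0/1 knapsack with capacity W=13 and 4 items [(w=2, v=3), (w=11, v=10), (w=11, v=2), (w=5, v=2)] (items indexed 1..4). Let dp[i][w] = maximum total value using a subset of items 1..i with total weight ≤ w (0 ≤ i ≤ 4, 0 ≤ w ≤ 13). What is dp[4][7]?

5

i\w   0   1   2   3   4   5   6   7   8   9  10  11  12  13
  0   0   0   0   0   0   0   0   0   0   0   0   0   0   0
  1   0   0   3   3   3   3   3   3   3   3   3   3   3   3
  2   0   0   3   3   3   3   3   3   3   3   3  10  10  13
  3   0   0   3   3   3   3   3   3   3   3   3  10  10  13
  4   0   0   3   3   3   3   3   5   5   5   5  10  10  13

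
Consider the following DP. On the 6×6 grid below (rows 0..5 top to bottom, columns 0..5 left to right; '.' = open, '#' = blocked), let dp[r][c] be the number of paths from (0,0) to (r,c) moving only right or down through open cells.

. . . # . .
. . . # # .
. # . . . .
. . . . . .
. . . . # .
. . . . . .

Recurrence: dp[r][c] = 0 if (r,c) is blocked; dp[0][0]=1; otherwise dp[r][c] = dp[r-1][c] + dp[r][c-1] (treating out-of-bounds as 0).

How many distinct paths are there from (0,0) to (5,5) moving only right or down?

r\c   0   1   2   3   4   5
  0   1   1   1   0   0   0
  1   1   2   3   0   0   0
  2   1   0   3   3   3   3
  3   1   1   4   7  10  13
  4   1   2   6  13   0  13
  5   1   3   9  22  22  35

35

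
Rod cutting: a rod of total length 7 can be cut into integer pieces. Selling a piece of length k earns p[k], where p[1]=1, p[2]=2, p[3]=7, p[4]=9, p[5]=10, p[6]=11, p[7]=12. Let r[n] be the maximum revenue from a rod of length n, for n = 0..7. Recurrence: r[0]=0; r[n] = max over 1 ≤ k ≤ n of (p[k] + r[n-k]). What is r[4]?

   n    0    1    2    3    4    5    6    7
r[n]    0    1    2    7    9   10   14   16

9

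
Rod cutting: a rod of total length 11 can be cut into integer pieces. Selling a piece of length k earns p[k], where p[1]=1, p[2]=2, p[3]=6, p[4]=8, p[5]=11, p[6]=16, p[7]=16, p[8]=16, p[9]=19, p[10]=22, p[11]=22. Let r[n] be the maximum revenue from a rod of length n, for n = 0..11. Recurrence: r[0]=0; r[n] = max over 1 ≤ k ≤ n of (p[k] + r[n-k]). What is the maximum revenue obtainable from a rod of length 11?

   n    0    1    2    3    4    5    6    7    8    9   10   11
r[n]    0    1    2    6    8   11   16   17   18   22   24   27

27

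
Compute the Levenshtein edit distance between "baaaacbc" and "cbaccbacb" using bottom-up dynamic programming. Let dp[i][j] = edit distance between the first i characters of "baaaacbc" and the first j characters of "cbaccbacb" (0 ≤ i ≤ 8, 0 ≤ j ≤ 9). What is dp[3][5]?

   ''  c  b  a  c  c  b  a  c  b
''  0  1  2  3  4  5  6  7  8  9
 b  1  1  1  2  3  4  5  6  7  8
 a  2  2  2  1  2  3  4  5  6  7
 a  3  3  3  2  2  3  4  4  5  6
 a  4  4  4  3  3  3  4  4  5  6
 a  5  5  5  4  4  4  4  4  5  6
 c  6  5  6  5  4  4  5  5  4  5
 b  7  6  5  6  5  5  4  5  5  4
 c  8  7  6  6  6  5  5  5  5  5

3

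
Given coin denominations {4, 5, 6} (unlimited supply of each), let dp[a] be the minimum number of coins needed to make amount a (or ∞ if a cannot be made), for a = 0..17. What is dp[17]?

 a  0  1  2  3  4  5  6  7  8  9 10 11 12 13 14 15 16 17
dp  0  -  -  -  1  1  1  -  2  2  2  2  2  3  3  3  3  3
(- denotes ∞ / unreachable)

3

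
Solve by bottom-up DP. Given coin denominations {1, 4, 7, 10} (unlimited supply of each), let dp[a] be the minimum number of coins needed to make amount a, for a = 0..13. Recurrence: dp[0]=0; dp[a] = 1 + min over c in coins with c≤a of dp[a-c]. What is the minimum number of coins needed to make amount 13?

4

 a  0  1  2  3  4  5  6  7  8  9 10 11 12 13
dp  0  1  2  3  1  2  3  1  2  3  1  2  3  4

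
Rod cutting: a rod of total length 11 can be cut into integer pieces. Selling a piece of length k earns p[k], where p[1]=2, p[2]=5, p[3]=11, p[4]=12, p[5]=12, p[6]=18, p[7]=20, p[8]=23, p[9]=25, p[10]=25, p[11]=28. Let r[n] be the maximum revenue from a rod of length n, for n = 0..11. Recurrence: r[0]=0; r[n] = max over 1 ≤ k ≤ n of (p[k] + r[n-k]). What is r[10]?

   n    0    1    2    3    4    5    6    7    8    9   10   11
r[n]    0    2    5   11   13   16   22   24   27   33   35   38

35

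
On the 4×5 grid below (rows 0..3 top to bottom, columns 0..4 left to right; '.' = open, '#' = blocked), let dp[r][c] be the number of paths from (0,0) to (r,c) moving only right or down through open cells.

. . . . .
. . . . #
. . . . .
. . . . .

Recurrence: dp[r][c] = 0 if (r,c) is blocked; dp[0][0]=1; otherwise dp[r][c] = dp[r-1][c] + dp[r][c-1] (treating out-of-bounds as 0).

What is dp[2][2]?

r\c   0   1   2   3   4
  0   1   1   1   1   1
  1   1   2   3   4   0
  2   1   3   6  10  10
  3   1   4  10  20  30

6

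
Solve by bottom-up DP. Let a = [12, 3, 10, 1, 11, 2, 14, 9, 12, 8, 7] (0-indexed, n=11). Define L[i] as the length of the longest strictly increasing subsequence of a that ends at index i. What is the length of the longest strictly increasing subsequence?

   i    0    1    2    3    4    5    6    7    8    9   10
a[i]   12    3   10    1   11    2   14    9   12    8    7
L[i]    1    1    2    1    3    2    4    3    4    3    3

4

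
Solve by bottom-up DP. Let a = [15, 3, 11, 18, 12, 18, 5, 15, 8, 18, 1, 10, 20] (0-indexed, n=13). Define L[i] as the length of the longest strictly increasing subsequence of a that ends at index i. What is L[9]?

5

   i    0    1    2    3    4    5    6    7    8    9   10   11   12
a[i]   15    3   11   18   12   18    5   15    8   18    1   10   20
L[i]    1    1    2    3    3    4    2    4    3    5    1    4    6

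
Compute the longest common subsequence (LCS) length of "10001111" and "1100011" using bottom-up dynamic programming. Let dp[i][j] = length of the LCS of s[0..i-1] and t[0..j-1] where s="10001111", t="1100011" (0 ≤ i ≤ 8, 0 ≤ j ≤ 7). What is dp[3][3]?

2

   ''  1  1  0  0  0  1  1
''  0  0  0  0  0  0  0  0
 1  0  1  1  1  1  1  1  1
 0  0  1  1  2  2  2  2  2
 0  0  1  1  2  3  3  3  3
 0  0  1  1  2  3  4  4  4
 1  0  1  2  2  3  4  5  5
 1  0  1  2  2  3  4  5  6
 1  0  1  2  2  3  4  5  6
 1  0  1  2  2  3  4  5  6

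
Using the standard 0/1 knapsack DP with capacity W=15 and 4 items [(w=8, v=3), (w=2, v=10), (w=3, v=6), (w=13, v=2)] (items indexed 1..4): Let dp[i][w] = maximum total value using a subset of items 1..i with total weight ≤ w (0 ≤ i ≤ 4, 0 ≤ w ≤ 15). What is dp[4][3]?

i\w   0   1   2   3   4   5   6   7   8   9  10  11  12  13  14  15
  0   0   0   0   0   0   0   0   0   0   0   0   0   0   0   0   0
  1   0   0   0   0   0   0   0   0   3   3   3   3   3   3   3   3
  2   0   0  10  10  10  10  10  10  10  10  13  13  13  13  13  13
  3   0   0  10  10  10  16  16  16  16  16  16  16  16  19  19  19
  4   0   0  10  10  10  16  16  16  16  16  16  16  16  19  19  19

10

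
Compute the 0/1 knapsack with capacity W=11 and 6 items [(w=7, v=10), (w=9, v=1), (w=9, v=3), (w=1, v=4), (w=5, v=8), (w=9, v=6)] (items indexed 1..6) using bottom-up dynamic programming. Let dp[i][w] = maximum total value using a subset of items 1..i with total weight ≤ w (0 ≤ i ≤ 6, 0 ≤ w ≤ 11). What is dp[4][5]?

i\w   0   1   2   3   4   5   6   7   8   9  10  11
  0   0   0   0   0   0   0   0   0   0   0   0   0
  1   0   0   0   0   0   0   0  10  10  10  10  10
  2   0   0   0   0   0   0   0  10  10  10  10  10
  3   0   0   0   0   0   0   0  10  10  10  10  10
  4   0   4   4   4   4   4   4  10  14  14  14  14
  5   0   4   4   4   4   8  12  12  14  14  14  14
  6   0   4   4   4   4   8  12  12  14  14  14  14

4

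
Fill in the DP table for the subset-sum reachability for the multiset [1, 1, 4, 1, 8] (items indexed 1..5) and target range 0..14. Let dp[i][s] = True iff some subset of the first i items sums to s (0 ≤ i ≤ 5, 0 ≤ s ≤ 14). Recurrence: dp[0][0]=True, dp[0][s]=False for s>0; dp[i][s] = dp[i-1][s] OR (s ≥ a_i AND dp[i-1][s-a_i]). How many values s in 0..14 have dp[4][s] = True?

8

i\s   0   1   2   3   4   5   6   7   8   9  10  11  12  13  14
  0   T   F   F   F   F   F   F   F   F   F   F   F   F   F   F
  1   T   T   F   F   F   F   F   F   F   F   F   F   F   F   F
  2   T   T   T   F   F   F   F   F   F   F   F   F   F   F   F
  3   T   T   T   F   T   T   T   F   F   F   F   F   F   F   F
  4   T   T   T   T   T   T   T   T   F   F   F   F   F   F   F
  5   T   T   T   T   T   T   T   T   T   T   T   T   T   T   T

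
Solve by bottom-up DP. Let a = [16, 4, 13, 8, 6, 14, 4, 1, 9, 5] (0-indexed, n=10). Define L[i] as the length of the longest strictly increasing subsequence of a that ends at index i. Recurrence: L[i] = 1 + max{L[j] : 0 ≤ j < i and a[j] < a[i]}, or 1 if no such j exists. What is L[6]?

1

   i    0    1    2    3    4    5    6    7    8    9
a[i]   16    4   13    8    6   14    4    1    9    5
L[i]    1    1    2    2    2    3    1    1    3    2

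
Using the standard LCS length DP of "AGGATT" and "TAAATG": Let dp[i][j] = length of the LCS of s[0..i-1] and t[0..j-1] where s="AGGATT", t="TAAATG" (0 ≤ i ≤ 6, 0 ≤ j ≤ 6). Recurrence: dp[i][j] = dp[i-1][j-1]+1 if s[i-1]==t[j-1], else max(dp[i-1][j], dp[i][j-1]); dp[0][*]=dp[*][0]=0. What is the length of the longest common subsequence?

   ''  T  A  A  A  T  G
''  0  0  0  0  0  0  0
 A  0  0  1  1  1  1  1
 G  0  0  1  1  1  1  2
 G  0  0  1  1  1  1  2
 A  0  0  1  2  2  2  2
 T  0  1  1  2  2  3  3
 T  0  1  1  2  2  3  3

3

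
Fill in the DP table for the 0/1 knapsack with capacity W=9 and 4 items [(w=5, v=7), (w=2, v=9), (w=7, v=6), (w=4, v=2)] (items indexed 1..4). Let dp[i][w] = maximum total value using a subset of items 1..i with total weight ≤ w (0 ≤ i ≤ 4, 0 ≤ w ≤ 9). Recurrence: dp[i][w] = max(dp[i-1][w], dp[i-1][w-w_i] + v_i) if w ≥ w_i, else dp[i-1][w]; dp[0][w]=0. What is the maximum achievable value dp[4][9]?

i\w   0   1   2   3   4   5   6   7   8   9
  0   0   0   0   0   0   0   0   0   0   0
  1   0   0   0   0   0   7   7   7   7   7
  2   0   0   9   9   9   9   9  16  16  16
  3   0   0   9   9   9   9   9  16  16  16
  4   0   0   9   9   9   9  11  16  16  16

16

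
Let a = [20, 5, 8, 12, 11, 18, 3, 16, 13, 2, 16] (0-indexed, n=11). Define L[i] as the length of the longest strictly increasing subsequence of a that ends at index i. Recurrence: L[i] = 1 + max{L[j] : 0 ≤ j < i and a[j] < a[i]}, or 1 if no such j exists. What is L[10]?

5

   i    0    1    2    3    4    5    6    7    8    9   10
a[i]   20    5    8   12   11   18    3   16   13    2   16
L[i]    1    1    2    3    3    4    1    4    4    1    5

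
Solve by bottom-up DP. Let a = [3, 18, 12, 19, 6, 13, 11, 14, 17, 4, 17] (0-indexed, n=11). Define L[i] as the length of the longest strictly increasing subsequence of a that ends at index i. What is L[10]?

   i    0    1    2    3    4    5    6    7    8    9   10
a[i]    3   18   12   19    6   13   11   14   17    4   17
L[i]    1    2    2    3    2    3    3    4    5    2    5

5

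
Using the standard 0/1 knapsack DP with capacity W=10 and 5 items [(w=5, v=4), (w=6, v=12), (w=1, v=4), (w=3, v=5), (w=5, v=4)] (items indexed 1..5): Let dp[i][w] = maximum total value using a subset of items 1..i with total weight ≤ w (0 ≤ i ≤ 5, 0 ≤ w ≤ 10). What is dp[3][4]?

4

i\w   0   1   2   3   4   5   6   7   8   9  10
  0   0   0   0   0   0   0   0   0   0   0   0
  1   0   0   0   0   0   4   4   4   4   4   4
  2   0   0   0   0   0   4  12  12  12  12  12
  3   0   4   4   4   4   4  12  16  16  16  16
  4   0   4   4   5   9   9  12  16  16  17  21
  5   0   4   4   5   9   9  12  16  16  17  21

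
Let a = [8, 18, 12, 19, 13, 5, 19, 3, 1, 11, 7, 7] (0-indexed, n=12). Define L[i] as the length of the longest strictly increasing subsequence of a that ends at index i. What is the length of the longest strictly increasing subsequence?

   i    0    1    2    3    4    5    6    7    8    9   10   11
a[i]    8   18   12   19   13    5   19    3    1   11    7    7
L[i]    1    2    2    3    3    1    4    1    1    2    2    2

4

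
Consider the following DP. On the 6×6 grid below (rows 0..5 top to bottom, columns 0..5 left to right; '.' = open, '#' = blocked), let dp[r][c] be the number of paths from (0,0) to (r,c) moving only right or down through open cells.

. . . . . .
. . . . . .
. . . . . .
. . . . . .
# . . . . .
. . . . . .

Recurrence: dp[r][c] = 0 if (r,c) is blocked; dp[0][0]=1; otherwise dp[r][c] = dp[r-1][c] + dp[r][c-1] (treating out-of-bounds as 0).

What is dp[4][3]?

r\c   0   1   2   3   4   5
  0   1   1   1   1   1   1
  1   1   2   3   4   5   6
  2   1   3   6  10  15  21
  3   1   4  10  20  35  56
  4   0   4  14  34  69 125
  5   0   4  18  52 121 246

34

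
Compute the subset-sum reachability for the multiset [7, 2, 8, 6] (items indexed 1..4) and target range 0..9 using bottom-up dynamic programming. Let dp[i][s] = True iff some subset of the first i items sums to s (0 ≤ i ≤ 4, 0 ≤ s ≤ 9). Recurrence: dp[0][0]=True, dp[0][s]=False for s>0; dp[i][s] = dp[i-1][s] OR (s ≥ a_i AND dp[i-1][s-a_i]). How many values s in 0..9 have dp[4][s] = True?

6

i\s   0   1   2   3   4   5   6   7   8   9
  0   T   F   F   F   F   F   F   F   F   F
  1   T   F   F   F   F   F   F   T   F   F
  2   T   F   T   F   F   F   F   T   F   T
  3   T   F   T   F   F   F   F   T   T   T
  4   T   F   T   F   F   F   T   T   T   T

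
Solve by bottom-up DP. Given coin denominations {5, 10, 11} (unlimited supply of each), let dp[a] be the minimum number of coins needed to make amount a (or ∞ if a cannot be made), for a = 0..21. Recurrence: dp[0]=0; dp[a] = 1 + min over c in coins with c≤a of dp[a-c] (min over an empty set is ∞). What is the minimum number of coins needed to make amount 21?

 a  0  1  2  3  4  5  6  7  8  9 10 11 12 13 14 15 16 17 18 19 20 21
dp  0  -  -  -  -  1  -  -  -  -  1  1  -  -  -  2  2  -  -  -  2  2
(- denotes ∞ / unreachable)

2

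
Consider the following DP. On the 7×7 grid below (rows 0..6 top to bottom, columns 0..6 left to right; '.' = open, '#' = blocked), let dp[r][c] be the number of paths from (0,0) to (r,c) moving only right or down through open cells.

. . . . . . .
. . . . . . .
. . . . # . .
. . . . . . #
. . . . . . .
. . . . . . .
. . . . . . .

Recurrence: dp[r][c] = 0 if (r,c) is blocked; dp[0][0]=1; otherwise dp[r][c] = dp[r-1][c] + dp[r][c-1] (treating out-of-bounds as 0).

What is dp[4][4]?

r\c   0   1   2   3   4   5   6
  0   1   1   1   1   1   1   1
  1   1   2   3   4   5   6   7
  2   1   3   6  10   0   6  13
  3   1   4  10  20  20  26   0
  4   1   5  15  35  55  81  81
  5   1   6  21  56 111 192 273
  6   1   7  28  84 195 387 660

55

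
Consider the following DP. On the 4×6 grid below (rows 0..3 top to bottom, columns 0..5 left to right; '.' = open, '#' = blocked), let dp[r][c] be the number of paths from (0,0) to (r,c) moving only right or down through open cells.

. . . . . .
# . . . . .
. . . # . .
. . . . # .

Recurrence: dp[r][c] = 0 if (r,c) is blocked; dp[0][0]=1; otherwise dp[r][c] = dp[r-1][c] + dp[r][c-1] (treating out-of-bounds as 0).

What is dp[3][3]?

4

r\c   0   1   2   3   4   5
  0   1   1   1   1   1   1
  1   0   1   2   3   4   5
  2   0   1   3   0   4   9
  3   0   1   4   4   0   9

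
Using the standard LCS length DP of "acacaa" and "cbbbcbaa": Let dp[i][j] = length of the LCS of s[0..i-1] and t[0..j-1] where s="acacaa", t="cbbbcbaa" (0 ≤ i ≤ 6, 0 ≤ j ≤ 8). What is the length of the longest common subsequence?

   ''  c  b  b  b  c  b  a  a
''  0  0  0  0  0  0  0  0  0
 a  0  0  0  0  0  0  0  1  1
 c  0  1  1  1  1  1  1  1  1
 a  0  1  1  1  1  1  1  2  2
 c  0  1  1  1  1  2  2  2  2
 a  0  1  1  1  1  2  2  3  3
 a  0  1  1  1  1  2  2  3  4

4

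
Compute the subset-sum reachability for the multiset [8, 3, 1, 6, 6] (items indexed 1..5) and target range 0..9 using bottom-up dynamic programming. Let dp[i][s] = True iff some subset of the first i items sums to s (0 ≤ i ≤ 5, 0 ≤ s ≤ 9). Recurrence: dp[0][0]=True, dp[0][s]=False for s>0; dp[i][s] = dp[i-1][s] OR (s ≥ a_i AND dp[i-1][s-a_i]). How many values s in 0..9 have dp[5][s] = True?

8

i\s   0   1   2   3   4   5   6   7   8   9
  0   T   F   F   F   F   F   F   F   F   F
  1   T   F   F   F   F   F   F   F   T   F
  2   T   F   F   T   F   F   F   F   T   F
  3   T   T   F   T   T   F   F   F   T   T
  4   T   T   F   T   T   F   T   T   T   T
  5   T   T   F   T   T   F   T   T   T   T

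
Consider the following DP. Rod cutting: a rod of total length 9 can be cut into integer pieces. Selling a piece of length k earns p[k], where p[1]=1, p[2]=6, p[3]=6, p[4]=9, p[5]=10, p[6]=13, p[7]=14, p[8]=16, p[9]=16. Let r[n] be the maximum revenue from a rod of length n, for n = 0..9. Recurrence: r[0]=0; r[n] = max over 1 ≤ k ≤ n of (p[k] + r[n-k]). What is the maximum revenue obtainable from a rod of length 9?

25

   n    0    1    2    3    4    5    6    7    8    9
r[n]    0    1    6    7   12   13   18   19   24   25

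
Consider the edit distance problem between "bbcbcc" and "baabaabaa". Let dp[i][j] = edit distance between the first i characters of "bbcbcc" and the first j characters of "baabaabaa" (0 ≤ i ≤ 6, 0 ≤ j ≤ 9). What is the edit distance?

   ''  b  a  a  b  a  a  b  a  a
''  0  1  2  3  4  5  6  7  8  9
 b  1  0  1  2  3  4  5  6  7  8
 b  2  1  1  2  2  3  4  5  6  7
 c  3  2  2  2  3  3  4  5  6  7
 b  4  3  3  3  2  3  4  4  5  6
 c  5  4  4  4  3  3  4  5  5  6
 c  6  5  5  5  4  4  4  5  6  6

6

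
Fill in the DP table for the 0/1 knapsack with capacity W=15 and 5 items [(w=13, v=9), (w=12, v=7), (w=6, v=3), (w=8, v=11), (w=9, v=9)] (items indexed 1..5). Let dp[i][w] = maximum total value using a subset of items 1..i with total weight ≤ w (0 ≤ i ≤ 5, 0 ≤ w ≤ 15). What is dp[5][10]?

11

i\w   0   1   2   3   4   5   6   7   8   9  10  11  12  13  14  15
  0   0   0   0   0   0   0   0   0   0   0   0   0   0   0   0   0
  1   0   0   0   0   0   0   0   0   0   0   0   0   0   9   9   9
  2   0   0   0   0   0   0   0   0   0   0   0   0   7   9   9   9
  3   0   0   0   0   0   0   3   3   3   3   3   3   7   9   9   9
  4   0   0   0   0   0   0   3   3  11  11  11  11  11  11  14  14
  5   0   0   0   0   0   0   3   3  11  11  11  11  11  11  14  14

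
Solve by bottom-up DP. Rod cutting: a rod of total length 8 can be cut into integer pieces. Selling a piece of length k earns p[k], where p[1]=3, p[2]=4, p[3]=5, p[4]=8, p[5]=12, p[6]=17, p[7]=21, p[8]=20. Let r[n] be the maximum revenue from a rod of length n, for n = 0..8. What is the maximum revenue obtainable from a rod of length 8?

   n    0    1    2    3    4    5    6    7    8
r[n]    0    3    6    9   12   15   18   21   24

24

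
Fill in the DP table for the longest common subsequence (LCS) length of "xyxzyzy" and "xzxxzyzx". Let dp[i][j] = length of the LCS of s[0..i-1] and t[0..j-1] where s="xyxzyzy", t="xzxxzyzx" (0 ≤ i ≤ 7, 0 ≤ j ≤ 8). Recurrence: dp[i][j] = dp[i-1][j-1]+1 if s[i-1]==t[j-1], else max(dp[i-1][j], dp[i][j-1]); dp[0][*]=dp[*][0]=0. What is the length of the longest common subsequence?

   ''  x  z  x  x  z  y  z  x
''  0  0  0  0  0  0  0  0  0
 x  0  1  1  1  1  1  1  1  1
 y  0  1  1  1  1  1  2  2  2
 x  0  1  1  2  2  2  2  2  3
 z  0  1  2  2  2  3  3  3  3
 y  0  1  2  2  2  3  4  4  4
 z  0  1  2  2  2  3  4  5  5
 y  0  1  2  2  2  3  4  5  5

5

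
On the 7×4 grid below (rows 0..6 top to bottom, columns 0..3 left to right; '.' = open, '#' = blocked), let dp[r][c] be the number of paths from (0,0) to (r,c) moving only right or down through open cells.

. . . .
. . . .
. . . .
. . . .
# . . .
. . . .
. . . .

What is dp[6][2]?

r\c   0   1   2   3
  0   1   1   1   1
  1   1   2   3   4
  2   1   3   6  10
  3   1   4  10  20
  4   0   4  14  34
  5   0   4  18  52
  6   0   4  22  74

22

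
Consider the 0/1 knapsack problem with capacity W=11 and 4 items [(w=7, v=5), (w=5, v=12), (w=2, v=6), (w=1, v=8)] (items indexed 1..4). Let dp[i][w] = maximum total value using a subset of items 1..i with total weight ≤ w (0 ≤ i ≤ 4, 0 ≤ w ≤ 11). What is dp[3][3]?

i\w   0   1   2   3   4   5   6   7   8   9  10  11
  0   0   0   0   0   0   0   0   0   0   0   0   0
  1   0   0   0   0   0   0   0   5   5   5   5   5
  2   0   0   0   0   0  12  12  12  12  12  12  12
  3   0   0   6   6   6  12  12  18  18  18  18  18
  4   0   8   8  14  14  14  20  20  26  26  26  26

6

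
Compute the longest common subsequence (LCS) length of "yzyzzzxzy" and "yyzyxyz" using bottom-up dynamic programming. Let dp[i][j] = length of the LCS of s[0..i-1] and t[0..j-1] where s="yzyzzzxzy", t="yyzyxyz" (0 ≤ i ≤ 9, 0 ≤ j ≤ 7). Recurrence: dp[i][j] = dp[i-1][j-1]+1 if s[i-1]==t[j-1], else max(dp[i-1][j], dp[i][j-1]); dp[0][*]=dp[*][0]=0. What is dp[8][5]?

   ''  y  y  z  y  x  y  z
''  0  0  0  0  0  0  0  0
 y  0  1  1  1  1  1  1  1
 z  0  1  1  2  2  2  2  2
 y  0  1  2  2  3  3  3  3
 z  0  1  2  3  3  3  3  4
 z  0  1  2  3  3  3  3  4
 z  0  1  2  3  3  3  3  4
 x  0  1  2  3  3  4  4  4
 z  0  1  2  3  3  4  4  5
 y  0  1  2  3  4  4  5  5

4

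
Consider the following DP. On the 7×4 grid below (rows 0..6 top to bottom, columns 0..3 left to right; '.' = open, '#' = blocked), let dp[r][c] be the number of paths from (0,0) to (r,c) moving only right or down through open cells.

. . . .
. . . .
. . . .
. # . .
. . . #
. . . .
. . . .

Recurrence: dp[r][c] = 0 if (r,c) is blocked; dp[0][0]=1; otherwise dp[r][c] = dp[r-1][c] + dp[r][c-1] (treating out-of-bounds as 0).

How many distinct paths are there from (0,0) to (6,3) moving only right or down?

21

r\c   0   1   2   3
  0   1   1   1   1
  1   1   2   3   4
  2   1   3   6  10
  3   1   0   6  16
  4   1   1   7   0
  5   1   2   9   9
  6   1   3  12  21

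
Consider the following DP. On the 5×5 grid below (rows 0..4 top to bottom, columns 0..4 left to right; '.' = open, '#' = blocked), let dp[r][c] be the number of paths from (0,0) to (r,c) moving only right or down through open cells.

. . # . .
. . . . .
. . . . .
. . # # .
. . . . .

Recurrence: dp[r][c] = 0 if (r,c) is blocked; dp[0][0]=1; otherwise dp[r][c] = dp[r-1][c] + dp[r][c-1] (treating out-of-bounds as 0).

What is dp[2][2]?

r\c   0   1   2   3   4
  0   1   1   0   0   0
  1   1   2   2   2   2
  2   1   3   5   7   9
  3   1   4   0   0   9
  4   1   5   5   5  14

5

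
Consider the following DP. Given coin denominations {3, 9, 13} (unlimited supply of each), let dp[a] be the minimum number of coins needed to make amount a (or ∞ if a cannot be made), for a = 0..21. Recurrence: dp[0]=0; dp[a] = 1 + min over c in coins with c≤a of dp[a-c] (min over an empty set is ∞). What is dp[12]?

2

 a  0  1  2  3  4  5  6  7  8  9 10 11 12 13 14 15 16 17 18 19 20 21
dp  0  -  -  1  -  -  2  -  -  1  -  -  2  1  -  3  2  -  2  3  -  3
(- denotes ∞ / unreachable)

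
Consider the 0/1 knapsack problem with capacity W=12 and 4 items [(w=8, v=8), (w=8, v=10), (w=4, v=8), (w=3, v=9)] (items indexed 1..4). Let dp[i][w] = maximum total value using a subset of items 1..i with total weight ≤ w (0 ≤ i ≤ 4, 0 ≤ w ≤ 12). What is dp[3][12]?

18

i\w   0   1   2   3   4   5   6   7   8   9  10  11  12
  0   0   0   0   0   0   0   0   0   0   0   0   0   0
  1   0   0   0   0   0   0   0   0   8   8   8   8   8
  2   0   0   0   0   0   0   0   0  10  10  10  10  10
  3   0   0   0   0   8   8   8   8  10  10  10  10  18
  4   0   0   0   9   9   9   9  17  17  17  17  19  19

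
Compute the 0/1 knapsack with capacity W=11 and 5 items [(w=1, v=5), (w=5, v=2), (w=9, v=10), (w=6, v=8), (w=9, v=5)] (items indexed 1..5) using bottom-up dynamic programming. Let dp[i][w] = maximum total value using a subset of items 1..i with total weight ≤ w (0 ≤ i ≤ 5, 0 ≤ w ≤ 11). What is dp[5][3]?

5

i\w   0   1   2   3   4   5   6   7   8   9  10  11
  0   0   0   0   0   0   0   0   0   0   0   0   0
  1   0   5   5   5   5   5   5   5   5   5   5   5
  2   0   5   5   5   5   5   7   7   7   7   7   7
  3   0   5   5   5   5   5   7   7   7  10  15  15
  4   0   5   5   5   5   5   8  13  13  13  15  15
  5   0   5   5   5   5   5   8  13  13  13  15  15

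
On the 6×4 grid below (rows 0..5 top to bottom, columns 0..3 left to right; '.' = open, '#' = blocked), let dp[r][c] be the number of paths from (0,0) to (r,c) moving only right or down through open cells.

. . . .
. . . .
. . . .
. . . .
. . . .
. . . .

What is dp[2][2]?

r\c   0   1   2   3
  0   1   1   1   1
  1   1   2   3   4
  2   1   3   6  10
  3   1   4  10  20
  4   1   5  15  35
  5   1   6  21  56

6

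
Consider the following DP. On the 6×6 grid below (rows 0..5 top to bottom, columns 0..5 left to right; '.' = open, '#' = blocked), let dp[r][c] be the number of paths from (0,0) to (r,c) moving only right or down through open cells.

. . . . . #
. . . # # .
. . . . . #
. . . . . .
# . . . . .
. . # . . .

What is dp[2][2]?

6

r\c   0   1   2   3   4   5
  0   1   1   1   1   1   0
  1   1   2   3   0   0   0
  2   1   3   6   6   6   0
  3   1   4  10  16  22  22
  4   0   4  14  30  52  74
  5   0   4   0  30  82 156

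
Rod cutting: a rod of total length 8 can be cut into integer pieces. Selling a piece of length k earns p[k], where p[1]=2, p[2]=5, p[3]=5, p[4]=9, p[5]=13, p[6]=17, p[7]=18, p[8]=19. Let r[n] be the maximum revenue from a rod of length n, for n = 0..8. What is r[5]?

13

   n    0    1    2    3    4    5    6    7    8
r[n]    0    2    5    7   10   13   17   19   22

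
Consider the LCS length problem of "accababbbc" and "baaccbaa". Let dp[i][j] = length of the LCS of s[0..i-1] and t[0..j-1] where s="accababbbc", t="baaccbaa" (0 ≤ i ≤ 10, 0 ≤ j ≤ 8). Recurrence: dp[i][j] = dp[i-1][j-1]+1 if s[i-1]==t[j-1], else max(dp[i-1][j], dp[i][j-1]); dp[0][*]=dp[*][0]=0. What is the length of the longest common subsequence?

5

   ''  b  a  a  c  c  b  a  a
''  0  0  0  0  0  0  0  0  0
 a  0  0  1  1  1  1  1  1  1
 c  0  0  1  1  2  2  2  2  2
 c  0  0  1  1  2  3  3  3  3
 a  0  0  1  2  2  3  3  4  4
 b  0  1  1  2  2  3  4  4  4
 a  0  1  2  2  2  3  4  5  5
 b  0  1  2  2  2  3  4  5  5
 b  0  1  2  2  2  3  4  5  5
 b  0  1  2  2  2  3  4  5  5
 c  0  1  2  2  3  3  4  5  5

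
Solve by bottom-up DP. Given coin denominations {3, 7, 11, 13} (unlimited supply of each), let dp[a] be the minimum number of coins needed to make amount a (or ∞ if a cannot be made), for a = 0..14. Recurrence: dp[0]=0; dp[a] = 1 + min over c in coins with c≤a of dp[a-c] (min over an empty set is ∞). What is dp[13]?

 a  0  1  2  3  4  5  6  7  8  9 10 11 12 13 14
dp  0  -  -  1  -  -  2  1  -  3  2  1  4  1  2
(- denotes ∞ / unreachable)

1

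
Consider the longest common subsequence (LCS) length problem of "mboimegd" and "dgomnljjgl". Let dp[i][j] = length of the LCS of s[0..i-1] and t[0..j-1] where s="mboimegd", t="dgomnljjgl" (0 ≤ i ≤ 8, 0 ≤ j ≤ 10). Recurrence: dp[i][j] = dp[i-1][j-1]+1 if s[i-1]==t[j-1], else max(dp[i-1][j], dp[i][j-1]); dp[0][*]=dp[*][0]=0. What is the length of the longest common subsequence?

   ''  d  g  o  m  n  l  j  j  g  l
''  0  0  0  0  0  0  0  0  0  0  0
 m  0  0  0  0  1  1  1  1  1  1  1
 b  0  0  0  0  1  1  1  1  1  1  1
 o  0  0  0  1  1  1  1  1  1  1  1
 i  0  0  0  1  1  1  1  1  1  1  1
 m  0  0  0  1  2  2  2  2  2  2  2
 e  0  0  0  1  2  2  2  2  2  2  2
 g  0  0  1  1  2  2  2  2  2  3  3
 d  0  1  1  1  2  2  2  2  2  3  3

3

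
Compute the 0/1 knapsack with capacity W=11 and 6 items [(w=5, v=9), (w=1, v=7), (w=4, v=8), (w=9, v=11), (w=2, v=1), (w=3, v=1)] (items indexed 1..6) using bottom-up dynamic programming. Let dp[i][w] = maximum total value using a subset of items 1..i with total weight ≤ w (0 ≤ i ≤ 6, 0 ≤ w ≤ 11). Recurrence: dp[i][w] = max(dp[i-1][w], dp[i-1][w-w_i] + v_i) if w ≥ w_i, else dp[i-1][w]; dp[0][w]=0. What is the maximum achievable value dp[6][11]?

24

i\w   0   1   2   3   4   5   6   7   8   9  10  11
  0   0   0   0   0   0   0   0   0   0   0   0   0
  1   0   0   0   0   0   9   9   9   9   9   9   9
  2   0   7   7   7   7   9  16  16  16  16  16  16
  3   0   7   7   7   8  15  16  16  16  17  24  24
  4   0   7   7   7   8  15  16  16  16  17  24  24
  5   0   7   7   8   8  15  16  16  17  17  24  24
  6   0   7   7   8   8  15  16  16  17  17  24  24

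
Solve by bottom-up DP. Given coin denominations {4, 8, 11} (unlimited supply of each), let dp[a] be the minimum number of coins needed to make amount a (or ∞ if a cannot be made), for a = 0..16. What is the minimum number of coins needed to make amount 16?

2

 a  0  1  2  3  4  5  6  7  8  9 10 11 12 13 14 15 16
dp  0  -  -  -  1  -  -  -  1  -  -  1  2  -  -  2  2
(- denotes ∞ / unreachable)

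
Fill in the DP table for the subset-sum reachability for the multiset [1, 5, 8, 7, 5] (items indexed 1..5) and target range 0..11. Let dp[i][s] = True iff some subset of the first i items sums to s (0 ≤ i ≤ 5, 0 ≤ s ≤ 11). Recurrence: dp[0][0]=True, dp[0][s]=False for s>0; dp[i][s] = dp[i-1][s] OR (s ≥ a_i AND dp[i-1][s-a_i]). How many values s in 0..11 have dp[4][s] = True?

7

i\s   0   1   2   3   4   5   6   7   8   9  10  11
  0   T   F   F   F   F   F   F   F   F   F   F   F
  1   T   T   F   F   F   F   F   F   F   F   F   F
  2   T   T   F   F   F   T   T   F   F   F   F   F
  3   T   T   F   F   F   T   T   F   T   T   F   F
  4   T   T   F   F   F   T   T   T   T   T   F   F
  5   T   T   F   F   F   T   T   T   T   T   T   T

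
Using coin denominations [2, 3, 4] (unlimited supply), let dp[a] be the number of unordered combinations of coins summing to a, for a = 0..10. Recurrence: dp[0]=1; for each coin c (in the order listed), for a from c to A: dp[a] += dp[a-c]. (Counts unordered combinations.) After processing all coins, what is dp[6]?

after  coin     0     1     2     3     4     5     6     7     8     9    10
          2     1     0     1     0     1     0     1     0     1     0     1
          3     1     0     1     1     1     1     2     1     2     2     2
          4     1     0     1     1     2     1     3     2     4     3     5

3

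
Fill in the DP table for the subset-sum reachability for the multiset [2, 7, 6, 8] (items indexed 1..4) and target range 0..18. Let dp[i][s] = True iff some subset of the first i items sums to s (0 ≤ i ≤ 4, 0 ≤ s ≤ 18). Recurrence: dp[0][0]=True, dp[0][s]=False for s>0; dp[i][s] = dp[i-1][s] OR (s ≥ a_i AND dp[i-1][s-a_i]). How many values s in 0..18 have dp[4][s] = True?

12

i\s   0   1   2   3   4   5   6   7   8   9  10  11  12  13  14  15  16  17  18
  0   T   F   F   F   F   F   F   F   F   F   F   F   F   F   F   F   F   F   F
  1   T   F   T   F   F   F   F   F   F   F   F   F   F   F   F   F   F   F   F
  2   T   F   T   F   F   F   F   T   F   T   F   F   F   F   F   F   F   F   F
  3   T   F   T   F   F   F   T   T   T   T   F   F   F   T   F   T   F   F   F
  4   T   F   T   F   F   F   T   T   T   T   T   F   F   T   T   T   T   T   F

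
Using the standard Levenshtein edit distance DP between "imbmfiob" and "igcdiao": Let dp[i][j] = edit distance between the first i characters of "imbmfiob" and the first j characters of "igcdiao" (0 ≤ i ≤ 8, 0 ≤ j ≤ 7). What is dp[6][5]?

4

   ''  i  g  c  d  i  a  o
''  0  1  2  3  4  5  6  7
 i  1  0  1  2  3  4  5  6
 m  2  1  1  2  3  4  5  6
 b  3  2  2  2  3  4  5  6
 m  4  3  3  3  3  4  5  6
 f  5  4  4  4  4  4  5  6
 i  6  5  5  5  5  4  5  6
 o  7  6  6  6  6  5  5  5
 b  8  7  7  7  7  6  6  6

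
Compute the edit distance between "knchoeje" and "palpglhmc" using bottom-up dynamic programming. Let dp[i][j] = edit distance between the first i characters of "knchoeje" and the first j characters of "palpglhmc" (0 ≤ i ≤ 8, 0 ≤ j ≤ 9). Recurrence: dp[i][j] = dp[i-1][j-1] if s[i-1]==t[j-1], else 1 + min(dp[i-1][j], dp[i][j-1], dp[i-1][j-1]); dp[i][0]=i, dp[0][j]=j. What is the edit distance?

9

   ''  p  a  l  p  g  l  h  m  c
''  0  1  2  3  4  5  6  7  8  9
 k  1  1  2  3  4  5  6  7  8  9
 n  2  2  2  3  4  5  6  7  8  9
 c  3  3  3  3  4  5  6  7  8  8
 h  4  4  4  4  4  5  6  6  7  8
 o  5  5  5  5  5  5  6  7  7  8
 e  6  6  6  6  6  6  6  7  8  8
 j  7  7  7  7  7  7  7  7  8  9
 e  8  8  8  8  8  8  8  8  8  9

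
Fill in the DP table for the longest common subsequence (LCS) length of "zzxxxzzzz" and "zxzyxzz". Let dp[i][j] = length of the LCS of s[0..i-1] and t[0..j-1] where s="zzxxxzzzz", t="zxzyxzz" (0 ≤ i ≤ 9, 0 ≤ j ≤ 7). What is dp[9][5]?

3

   ''  z  x  z  y  x  z  z
''  0  0  0  0  0  0  0  0
 z  0  1  1  1  1  1  1  1
 z  0  1  1  2  2  2  2  2
 x  0  1  2  2  2  3  3  3
 x  0  1  2  2  2  3  3  3
 x  0  1  2  2  2  3  3  3
 z  0  1  2  3  3  3  4  4
 z  0  1  2  3  3  3  4  5
 z  0  1  2  3  3  3  4  5
 z  0  1  2  3  3  3  4  5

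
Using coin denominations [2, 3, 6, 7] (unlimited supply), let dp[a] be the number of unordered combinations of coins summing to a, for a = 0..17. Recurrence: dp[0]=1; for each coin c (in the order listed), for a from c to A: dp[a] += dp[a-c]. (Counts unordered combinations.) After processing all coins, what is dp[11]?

4

after  coin     0     1     2     3     4     5     6     7     8     9    10    11    12    13    14    15    16    17
          2     1     0     1     0     1     0     1     0     1     0     1     0     1     0     1     0     1     0
          3     1     0     1     1     1     1     2     1     2     2     2     2     3     2     3     3     3     3
          6     1     0     1     1     1     1     3     1     3     3     3     3     6     3     6     6     6     6
          7     1     0     1     1     1     1     3     2     3     4     4     4     7     6     8     9    10    10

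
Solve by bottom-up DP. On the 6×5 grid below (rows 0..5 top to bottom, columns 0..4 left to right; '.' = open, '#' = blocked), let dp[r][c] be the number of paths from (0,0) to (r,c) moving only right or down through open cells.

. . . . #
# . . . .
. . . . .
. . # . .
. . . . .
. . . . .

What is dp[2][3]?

r\c   0   1   2   3   4
  0   1   1   1   1   0
  1   0   1   2   3   3
  2   0   1   3   6   9
  3   0   1   0   6  15
  4   0   1   1   7  22
  5   0   1   2   9  31

6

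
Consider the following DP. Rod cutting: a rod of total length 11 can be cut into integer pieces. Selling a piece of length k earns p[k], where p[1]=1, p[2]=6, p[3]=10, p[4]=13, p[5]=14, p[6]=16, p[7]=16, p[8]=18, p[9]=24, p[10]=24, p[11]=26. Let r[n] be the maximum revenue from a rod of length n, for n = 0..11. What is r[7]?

   n    0    1    2    3    4    5    6    7    8    9   10   11
r[n]    0    1    6   10   13   16   20   23   26   30   33   36

23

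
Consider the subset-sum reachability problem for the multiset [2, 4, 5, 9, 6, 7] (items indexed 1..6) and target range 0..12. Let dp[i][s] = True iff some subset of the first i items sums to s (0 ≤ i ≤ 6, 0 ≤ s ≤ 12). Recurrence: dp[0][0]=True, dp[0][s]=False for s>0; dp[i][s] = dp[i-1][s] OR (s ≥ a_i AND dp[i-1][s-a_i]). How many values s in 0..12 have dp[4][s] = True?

8

i\s   0   1   2   3   4   5   6   7   8   9  10  11  12
  0   T   F   F   F   F   F   F   F   F   F   F   F   F
  1   T   F   T   F   F   F   F   F   F   F   F   F   F
  2   T   F   T   F   T   F   T   F   F   F   F   F   F
  3   T   F   T   F   T   T   T   T   F   T   F   T   F
  4   T   F   T   F   T   T   T   T   F   T   F   T   F
  5   T   F   T   F   T   T   T   T   T   T   T   T   T
  6   T   F   T   F   T   T   T   T   T   T   T   T   T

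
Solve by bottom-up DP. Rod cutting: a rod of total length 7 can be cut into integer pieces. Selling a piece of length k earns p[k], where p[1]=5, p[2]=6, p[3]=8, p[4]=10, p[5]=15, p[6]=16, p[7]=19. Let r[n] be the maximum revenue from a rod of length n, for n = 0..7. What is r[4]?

   n    0    1    2    3    4    5    6    7
r[n]    0    5   10   15   20   25   30   35

20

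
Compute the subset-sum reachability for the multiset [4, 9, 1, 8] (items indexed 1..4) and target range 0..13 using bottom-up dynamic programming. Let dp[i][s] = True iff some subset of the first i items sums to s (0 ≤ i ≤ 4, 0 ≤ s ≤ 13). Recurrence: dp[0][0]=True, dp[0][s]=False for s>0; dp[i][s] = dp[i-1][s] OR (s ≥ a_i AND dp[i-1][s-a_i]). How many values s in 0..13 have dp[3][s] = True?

7

i\s   0   1   2   3   4   5   6   7   8   9  10  11  12  13
  0   T   F   F   F   F   F   F   F   F   F   F   F   F   F
  1   T   F   F   F   T   F   F   F   F   F   F   F   F   F
  2   T   F   F   F   T   F   F   F   F   T   F   F   F   T
  3   T   T   F   F   T   T   F   F   F   T   T   F   F   T
  4   T   T   F   F   T   T   F   F   T   T   T   F   T   T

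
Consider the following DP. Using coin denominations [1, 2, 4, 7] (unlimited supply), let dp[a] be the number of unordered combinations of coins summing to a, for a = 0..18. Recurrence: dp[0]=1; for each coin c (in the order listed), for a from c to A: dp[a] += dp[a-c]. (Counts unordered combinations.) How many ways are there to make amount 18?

46

after  coin     0     1     2     3     4     5     6     7     8     9    10    11    12    13    14    15    16    17    18
          1     1     1     1     1     1     1     1     1     1     1     1     1     1     1     1     1     1     1     1
          2     1     1     2     2     3     3     4     4     5     5     6     6     7     7     8     8     9     9    10
          4     1     1     2     2     4     4     6     6     9     9    12    12    16    16    20    20    25    25    30
          7     1     1     2     2     4     4     6     7    10    11    14    16    20    22    27    30    36    39    46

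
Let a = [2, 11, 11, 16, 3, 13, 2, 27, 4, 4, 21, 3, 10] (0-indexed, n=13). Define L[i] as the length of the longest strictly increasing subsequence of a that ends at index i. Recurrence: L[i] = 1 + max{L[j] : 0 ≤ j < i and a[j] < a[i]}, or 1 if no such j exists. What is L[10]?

   i    0    1    2    3    4    5    6    7    8    9   10   11   12
a[i]    2   11   11   16    3   13    2   27    4    4   21    3   10
L[i]    1    2    2    3    2    3    1    4    3    3    4    2    4

4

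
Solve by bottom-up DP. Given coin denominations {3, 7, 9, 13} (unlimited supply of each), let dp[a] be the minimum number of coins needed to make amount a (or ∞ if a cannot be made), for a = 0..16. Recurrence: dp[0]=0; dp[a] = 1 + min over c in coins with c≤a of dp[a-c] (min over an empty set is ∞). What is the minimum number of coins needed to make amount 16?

2

 a  0  1  2  3  4  5  6  7  8  9 10 11 12 13 14 15 16
dp  0  -  -  1  -  -  2  1  -  1  2  -  2  1  2  3  2
(- denotes ∞ / unreachable)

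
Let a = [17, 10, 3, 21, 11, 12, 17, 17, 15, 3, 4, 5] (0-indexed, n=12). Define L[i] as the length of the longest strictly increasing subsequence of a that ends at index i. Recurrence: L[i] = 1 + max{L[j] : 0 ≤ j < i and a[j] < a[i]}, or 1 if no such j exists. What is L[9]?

   i    0    1    2    3    4    5    6    7    8    9   10   11
a[i]   17   10    3   21   11   12   17   17   15    3    4    5
L[i]    1    1    1    2    2    3    4    4    4    1    2    3

1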